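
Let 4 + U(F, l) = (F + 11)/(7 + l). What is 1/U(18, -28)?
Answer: -21/113 ≈ -0.18584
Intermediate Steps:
U(F, l) = -4 + (11 + F)/(7 + l) (U(F, l) = -4 + (F + 11)/(7 + l) = -4 + (11 + F)/(7 + l))
1/U(18, -28) = 1/((-17 + 18 - 4*(-28))/(7 - 28)) = 1/((-17 + 18 + 112)/(-21)) = 1/(-1/21*113) = 1/(-113/21) = -21/113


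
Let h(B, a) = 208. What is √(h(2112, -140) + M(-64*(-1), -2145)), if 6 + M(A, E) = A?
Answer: √266 ≈ 16.310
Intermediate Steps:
M(A, E) = -6 + A
√(h(2112, -140) + M(-64*(-1), -2145)) = √(208 + (-6 - 64*(-1))) = √(208 + (-6 + 64)) = √(208 + 58) = √266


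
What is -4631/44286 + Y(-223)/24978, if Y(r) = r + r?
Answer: -683963/5586746 ≈ -0.12243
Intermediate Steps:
Y(r) = 2*r
-4631/44286 + Y(-223)/24978 = -4631/44286 + (2*(-223))/24978 = -4631*1/44286 - 446*1/24978 = -421/4026 - 223/12489 = -683963/5586746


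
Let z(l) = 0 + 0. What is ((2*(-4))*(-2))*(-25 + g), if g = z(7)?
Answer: -400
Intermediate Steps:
z(l) = 0
g = 0
((2*(-4))*(-2))*(-25 + g) = ((2*(-4))*(-2))*(-25 + 0) = -8*(-2)*(-25) = 16*(-25) = -400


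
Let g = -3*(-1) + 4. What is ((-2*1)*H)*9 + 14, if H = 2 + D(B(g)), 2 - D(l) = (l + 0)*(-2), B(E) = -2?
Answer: 14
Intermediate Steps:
g = 7 (g = 3 + 4 = 7)
D(l) = 2 + 2*l (D(l) = 2 - (l + 0)*(-2) = 2 - l*(-2) = 2 - (-2)*l = 2 + 2*l)
H = 0 (H = 2 + (2 + 2*(-2)) = 2 + (2 - 4) = 2 - 2 = 0)
((-2*1)*H)*9 + 14 = (-2*1*0)*9 + 14 = -2*0*9 + 14 = 0*9 + 14 = 0 + 14 = 14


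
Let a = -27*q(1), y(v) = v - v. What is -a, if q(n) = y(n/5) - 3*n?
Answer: -81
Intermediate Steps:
y(v) = 0
q(n) = -3*n (q(n) = 0 - 3*n = -3*n)
a = 81 (a = -(-81) = -27*(-3) = 81)
-a = -1*81 = -81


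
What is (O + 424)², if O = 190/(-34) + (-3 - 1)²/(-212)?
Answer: 142069440241/811801 ≈ 1.7501e+5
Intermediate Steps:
O = -5103/901 (O = 190*(-1/34) + (-4)²*(-1/212) = -95/17 + 16*(-1/212) = -95/17 - 4/53 = -5103/901 ≈ -5.6637)
(O + 424)² = (-5103/901 + 424)² = (376921/901)² = 142069440241/811801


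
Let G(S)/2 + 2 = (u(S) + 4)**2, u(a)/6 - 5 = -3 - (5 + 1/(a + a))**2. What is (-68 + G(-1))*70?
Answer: 1553195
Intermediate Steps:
u(a) = 12 - 6*(5 + 1/(2*a))**2 (u(a) = 30 + 6*(-3 - (5 + 1/(a + a))**2) = 30 + 6*(-3 - (5 + 1/(2*a))**2) = 30 + (-18 - 6*(5 + 1/(2*a))**2) = 12 - 6*(5 + 1/(2*a))**2)
G(S) = -4 + 2*(-134 - 30/S - 3/(2*S**2))**2 (G(S) = -4 + 2*((-138 - 30/S - 3/(2*S**2)) + 4)**2 = -4 + 2*(-134 - 30/S - 3/(2*S**2))**2)
(-68 + G(-1))*70 = (-68 + (-4 + (1/2)*(3 + 60*(-1) + 268*(-1)**2)**2/(-1)**4))*70 = (-68 + (-4 + (1/2)*1*(3 - 60 + 268*1)**2))*70 = (-68 + (-4 + (1/2)*1*(3 - 60 + 268)**2))*70 = (-68 + (-4 + (1/2)*1*211**2))*70 = (-68 + (-4 + (1/2)*1*44521))*70 = (-68 + (-4 + 44521/2))*70 = (-68 + 44513/2)*70 = (44377/2)*70 = 1553195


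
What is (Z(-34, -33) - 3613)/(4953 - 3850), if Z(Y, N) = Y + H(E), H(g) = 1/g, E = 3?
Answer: -10940/3309 ≈ -3.3061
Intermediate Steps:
H(g) = 1/g
Z(Y, N) = ⅓ + Y (Z(Y, N) = Y + 1/3 = Y + ⅓ = ⅓ + Y)
(Z(-34, -33) - 3613)/(4953 - 3850) = ((⅓ - 34) - 3613)/(4953 - 3850) = (-101/3 - 3613)/1103 = -10940/3*1/1103 = -10940/3309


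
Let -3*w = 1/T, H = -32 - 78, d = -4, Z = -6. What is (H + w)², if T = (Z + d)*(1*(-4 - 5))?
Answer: 882149401/72900 ≈ 12101.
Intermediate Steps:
H = -110
T = 90 (T = (-6 - 4)*(1*(-4 - 5)) = -10*(-9) = 90)
w = -1/270 (w = -⅓/90 = -⅓*1/90 = -1/270 ≈ -0.0037037)
(H + w)² = (-110 - 1/270)² = (-29701/270)² = 882149401/72900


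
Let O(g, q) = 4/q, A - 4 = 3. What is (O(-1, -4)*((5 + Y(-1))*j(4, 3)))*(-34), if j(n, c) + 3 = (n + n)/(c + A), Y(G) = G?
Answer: -1496/5 ≈ -299.20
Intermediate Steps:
A = 7 (A = 4 + 3 = 7)
j(n, c) = -3 + 2*n/(7 + c) (j(n, c) = -3 + (n + n)/(c + 7) = -3 + (2*n)/(7 + c) = -3 + 2*n/(7 + c))
(O(-1, -4)*((5 + Y(-1))*j(4, 3)))*(-34) = ((4/(-4))*((5 - 1)*((-21 - 3*3 + 2*4)/(7 + 3))))*(-34) = ((4*(-1/4))*(4*((-21 - 9 + 8)/10)))*(-34) = -4*(1/10)*(-22)*(-34) = -4*(-11)/5*(-34) = -1*(-44/5)*(-34) = (44/5)*(-34) = -1496/5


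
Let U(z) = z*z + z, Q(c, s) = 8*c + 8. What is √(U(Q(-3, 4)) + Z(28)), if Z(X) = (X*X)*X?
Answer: 4*√1387 ≈ 148.97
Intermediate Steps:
Q(c, s) = 8 + 8*c
Z(X) = X³ (Z(X) = X²*X = X³)
U(z) = z + z² (U(z) = z² + z = z + z²)
√(U(Q(-3, 4)) + Z(28)) = √((8 + 8*(-3))*(1 + (8 + 8*(-3))) + 28³) = √((8 - 24)*(1 + (8 - 24)) + 21952) = √(-16*(1 - 16) + 21952) = √(-16*(-15) + 21952) = √(240 + 21952) = √22192 = 4*√1387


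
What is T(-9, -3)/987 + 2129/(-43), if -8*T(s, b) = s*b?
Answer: -5603915/113176 ≈ -49.515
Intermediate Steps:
T(s, b) = -b*s/8 (T(s, b) = -s*b/8 = -b*s/8)
T(-9, -3)/987 + 2129/(-43) = -⅛*(-3)*(-9)/987 + 2129/(-43) = -27/8*1/987 + 2129*(-1/43) = -9/2632 - 2129/43 = -5603915/113176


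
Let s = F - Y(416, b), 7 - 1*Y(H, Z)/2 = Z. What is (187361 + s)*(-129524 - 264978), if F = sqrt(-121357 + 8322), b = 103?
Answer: -73990033606 - 394502*I*sqrt(113035) ≈ -7.399e+10 - 1.3263e+8*I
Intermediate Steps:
Y(H, Z) = 14 - 2*Z
F = I*sqrt(113035) (F = sqrt(-113035) = I*sqrt(113035) ≈ 336.21*I)
s = 192 + I*sqrt(113035) (s = I*sqrt(113035) - (14 - 2*103) = I*sqrt(113035) - (14 - 206) = I*sqrt(113035) - 1*(-192) = I*sqrt(113035) + 192 = 192 + I*sqrt(113035) ≈ 192.0 + 336.21*I)
(187361 + s)*(-129524 - 264978) = (187361 + (192 + I*sqrt(113035)))*(-129524 - 264978) = (187553 + I*sqrt(113035))*(-394502) = -73990033606 - 394502*I*sqrt(113035)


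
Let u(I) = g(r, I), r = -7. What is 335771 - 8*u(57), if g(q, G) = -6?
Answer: 335819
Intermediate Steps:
u(I) = -6
335771 - 8*u(57) = 335771 - 8*(-6) = 335771 - 1*(-48) = 335771 + 48 = 335819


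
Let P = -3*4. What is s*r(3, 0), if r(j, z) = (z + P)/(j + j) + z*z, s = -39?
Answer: 78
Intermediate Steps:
P = -12
r(j, z) = z**2 + (-12 + z)/(2*j) (r(j, z) = (z - 12)/(j + j) + z*z = (-12 + z)/((2*j)) + z**2 = (-12 + z)*(1/(2*j)) + z**2 = (-12 + z)/(2*j) + z**2 = z**2 + (-12 + z)/(2*j))
s*r(3, 0) = -39*(-6 + (1/2)*0 + 3*0**2)/3 = -13*(-6 + 0 + 3*0) = -13*(-6 + 0 + 0) = -13*(-6) = -39*(-2) = 78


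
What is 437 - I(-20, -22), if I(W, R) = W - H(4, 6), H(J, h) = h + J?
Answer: 467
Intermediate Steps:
H(J, h) = J + h
I(W, R) = -10 + W (I(W, R) = W - (4 + 6) = W - 1*10 = W - 10 = -10 + W)
437 - I(-20, -22) = 437 - (-10 - 20) = 437 - 1*(-30) = 437 + 30 = 467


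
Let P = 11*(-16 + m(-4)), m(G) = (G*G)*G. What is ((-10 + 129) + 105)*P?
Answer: -197120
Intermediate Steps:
m(G) = G**3 (m(G) = G**2*G = G**3)
P = -880 (P = 11*(-16 + (-4)**3) = 11*(-16 - 64) = 11*(-80) = -880)
((-10 + 129) + 105)*P = ((-10 + 129) + 105)*(-880) = (119 + 105)*(-880) = 224*(-880) = -197120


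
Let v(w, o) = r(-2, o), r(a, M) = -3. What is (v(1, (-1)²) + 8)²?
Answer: 25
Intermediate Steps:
v(w, o) = -3
(v(1, (-1)²) + 8)² = (-3 + 8)² = 5² = 25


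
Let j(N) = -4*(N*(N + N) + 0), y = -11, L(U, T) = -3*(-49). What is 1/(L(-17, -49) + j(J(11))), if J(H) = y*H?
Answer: -1/116981 ≈ -8.5484e-6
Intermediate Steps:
L(U, T) = 147
J(H) = -11*H
j(N) = -8*N² (j(N) = -4*(N*(2*N) + 0) = -4*(2*N² + 0) = -8*N²)
1/(L(-17, -49) + j(J(11))) = 1/(147 - 8*(-11*11)²) = 1/(147 - 8*(-121)²) = 1/(147 - 8*14641) = 1/(147 - 117128) = 1/(-116981) = -1/116981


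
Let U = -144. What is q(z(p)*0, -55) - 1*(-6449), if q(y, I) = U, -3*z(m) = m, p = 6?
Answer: 6305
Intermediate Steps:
z(m) = -m/3
q(y, I) = -144
q(z(p)*0, -55) - 1*(-6449) = -144 - 1*(-6449) = -144 + 6449 = 6305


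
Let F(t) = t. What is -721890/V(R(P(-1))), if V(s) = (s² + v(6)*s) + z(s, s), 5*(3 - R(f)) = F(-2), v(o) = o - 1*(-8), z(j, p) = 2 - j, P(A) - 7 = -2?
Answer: -9023625/722 ≈ -12498.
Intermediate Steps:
P(A) = 5 (P(A) = 7 - 2 = 5)
v(o) = 8 + o (v(o) = o + 8 = 8 + o)
R(f) = 17/5 (R(f) = 3 - ⅕*(-2) = 3 + ⅖ = 17/5)
V(s) = 2 + s² + 13*s (V(s) = (s² + (8 + 6)*s) + (2 - s) = (s² + 14*s) + (2 - s) = 2 + s² + 13*s)
-721890/V(R(P(-1))) = -721890/(2 + (17/5)² + 13*(17/5)) = -721890/(2 + 289/25 + 221/5) = -721890/1444/25 = -721890*25/1444 = -9023625/722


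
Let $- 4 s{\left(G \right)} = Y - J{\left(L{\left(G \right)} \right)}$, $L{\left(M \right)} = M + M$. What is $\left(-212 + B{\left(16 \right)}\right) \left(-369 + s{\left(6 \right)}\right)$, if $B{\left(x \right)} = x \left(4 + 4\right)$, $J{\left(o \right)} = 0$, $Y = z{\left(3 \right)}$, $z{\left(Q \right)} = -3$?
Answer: $30933$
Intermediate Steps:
$Y = -3$
$L{\left(M \right)} = 2 M$
$B{\left(x \right)} = 8 x$ ($B{\left(x \right)} = x 8 = 8 x$)
$s{\left(G \right)} = \frac{3}{4}$ ($s{\left(G \right)} = - \frac{-3 - 0}{4} = - \frac{-3 + 0}{4} = \left(- \frac{1}{4}\right) \left(-3\right) = \frac{3}{4}$)
$\left(-212 + B{\left(16 \right)}\right) \left(-369 + s{\left(6 \right)}\right) = \left(-212 + 8 \cdot 16\right) \left(-369 + \frac{3}{4}\right) = \left(-212 + 128\right) \left(- \frac{1473}{4}\right) = \left(-84\right) \left(- \frac{1473}{4}\right) = 30933$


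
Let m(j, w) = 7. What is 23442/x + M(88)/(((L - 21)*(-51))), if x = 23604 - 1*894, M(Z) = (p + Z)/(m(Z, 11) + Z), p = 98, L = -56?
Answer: 97217931/94136735 ≈ 1.0327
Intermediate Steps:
M(Z) = (98 + Z)/(7 + Z)
x = 22710 (x = 23604 - 894 = 22710)
23442/x + M(88)/(((L - 21)*(-51))) = 23442/22710 + ((98 + 88)/(7 + 88))/(((-56 - 21)*(-51))) = 23442*(1/22710) + (186/95)/((-77*(-51))) = 3907/3785 + ((1/95)*186)/3927 = 3907/3785 + (186/95)*(1/3927) = 3907/3785 + 62/124355 = 97217931/94136735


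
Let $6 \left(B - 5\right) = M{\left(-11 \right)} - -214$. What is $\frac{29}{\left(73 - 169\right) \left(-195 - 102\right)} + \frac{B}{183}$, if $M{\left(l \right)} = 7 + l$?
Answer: $\frac{381929}{1739232} \approx 0.2196$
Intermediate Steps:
$B = 40$ ($B = 5 + \frac{\left(7 - 11\right) - -214}{6} = 5 + \frac{-4 + 214}{6} = 5 + \frac{1}{6} \cdot 210 = 5 + 35 = 40$)
$\frac{29}{\left(73 - 169\right) \left(-195 - 102\right)} + \frac{B}{183} = \frac{29}{\left(73 - 169\right) \left(-195 - 102\right)} + \frac{40}{183} = \frac{29}{\left(-96\right) \left(-297\right)} + 40 \cdot \frac{1}{183} = \frac{29}{28512} + \frac{40}{183} = \frac{381929}{1739232}$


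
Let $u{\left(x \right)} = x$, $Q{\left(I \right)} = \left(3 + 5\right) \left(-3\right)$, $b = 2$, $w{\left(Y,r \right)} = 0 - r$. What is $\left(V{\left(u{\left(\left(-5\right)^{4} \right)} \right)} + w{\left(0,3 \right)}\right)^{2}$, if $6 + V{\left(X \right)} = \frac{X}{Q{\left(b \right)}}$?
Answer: $\frac{707281}{576} \approx 1227.9$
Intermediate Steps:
$w{\left(Y,r \right)} = - r$
$Q{\left(I \right)} = -24$ ($Q{\left(I \right)} = 8 \left(-3\right) = -24$)
$V{\left(X \right)} = -6 - \frac{X}{24}$ ($V{\left(X \right)} = -6 + \frac{X}{-24} = -6 + X \left(- \frac{1}{24}\right) = -6 - \frac{X}{24}$)
$\left(V{\left(u{\left(\left(-5\right)^{4} \right)} \right)} + w{\left(0,3 \right)}\right)^{2} = \left(\left(-6 - \frac{\left(-5\right)^{4}}{24}\right) - 3\right)^{2} = \left(\left(-6 - \frac{625}{24}\right) - 3\right)^{2} = \left(- \frac{769}{24} - 3\right)^{2} = \left(- \frac{841}{24}\right)^{2} = \frac{707281}{576}$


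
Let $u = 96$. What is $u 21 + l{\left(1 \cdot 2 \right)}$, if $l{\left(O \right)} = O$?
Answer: $2018$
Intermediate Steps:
$u 21 + l{\left(1 \cdot 2 \right)} = 96 \cdot 21 + 1 \cdot 2 = 2016 + 2 = 2018$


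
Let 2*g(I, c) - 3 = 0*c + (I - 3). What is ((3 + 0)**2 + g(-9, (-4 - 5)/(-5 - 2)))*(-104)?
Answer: -468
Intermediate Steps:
g(I, c) = I/2 (g(I, c) = 3/2 + (0*c + (I - 3))/2 = 3/2 + (0 + (-3 + I))/2 = 3/2 + (-3 + I)/2 = 3/2 + (-3/2 + I/2) = I/2)
((3 + 0)**2 + g(-9, (-4 - 5)/(-5 - 2)))*(-104) = ((3 + 0)**2 + (1/2)*(-9))*(-104) = (3**2 - 9/2)*(-104) = (9 - 9/2)*(-104) = (9/2)*(-104) = -468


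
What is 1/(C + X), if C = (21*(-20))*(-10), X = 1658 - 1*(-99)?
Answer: 1/5957 ≈ 0.00016787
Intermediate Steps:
X = 1757 (X = 1658 + 99 = 1757)
C = 4200 (C = -420*(-10) = 4200)
1/(C + X) = 1/(4200 + 1757) = 1/5957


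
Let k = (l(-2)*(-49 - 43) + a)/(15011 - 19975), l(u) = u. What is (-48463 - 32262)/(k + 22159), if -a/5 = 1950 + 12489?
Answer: -400718900/110069287 ≈ -3.6406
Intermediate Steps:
a = -72195 (a = -5*(1950 + 12489) = -5*14439 = -72195)
k = 72011/4964 (k = (-2*(-49 - 43) - 72195)/(15011 - 19975) = (-2*(-92) - 72195)/(-4964) = (184 - 72195)*(-1/4964) = -72011*(-1/4964) = 72011/4964 ≈ 14.507)
(-48463 - 32262)/(k + 22159) = (-48463 - 32262)/(72011/4964 + 22159) = -80725/110069287/4964 = -80725*4964/110069287 = -400718900/110069287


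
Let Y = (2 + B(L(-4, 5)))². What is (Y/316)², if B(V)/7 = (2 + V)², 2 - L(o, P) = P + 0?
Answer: 6561/99856 ≈ 0.065705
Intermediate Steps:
L(o, P) = 2 - P (L(o, P) = 2 - (P + 0) = 2 - P)
B(V) = 7*(2 + V)²
Y = 81 (Y = (2 + 7*(2 + (2 - 1*5))²)² = (2 + 7*(2 + (2 - 5))²)² = (2 + 7*(2 - 3)²)² = (2 + 7*(-1)²)² = (2 + 7*1)² = (2 + 7)² = 9² = 81)
(Y/316)² = (81/316)² = 6561/99856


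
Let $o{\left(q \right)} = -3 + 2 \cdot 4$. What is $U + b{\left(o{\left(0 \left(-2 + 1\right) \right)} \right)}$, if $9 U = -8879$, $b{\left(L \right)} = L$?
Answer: $- \frac{8834}{9} \approx -981.56$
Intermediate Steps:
$o{\left(q \right)} = 5$ ($o{\left(q \right)} = -3 + 8 = 5$)
$U = - \frac{8879}{9}$ ($U = \frac{1}{9} \left(-8879\right) = - \frac{8879}{9} \approx -986.56$)
$U + b{\left(o{\left(0 \left(-2 + 1\right) \right)} \right)} = - \frac{8879}{9} + 5 = - \frac{8834}{9}$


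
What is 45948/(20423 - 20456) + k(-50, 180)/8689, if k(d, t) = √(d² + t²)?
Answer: -15316/11 + 10*√349/8689 ≈ -1392.3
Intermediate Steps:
45948/(20423 - 20456) + k(-50, 180)/8689 = 45948/(20423 - 20456) + √((-50)² + 180²)/8689 = 45948/(-33) + √(2500 + 32400)*(1/8689) = 45948*(-1/33) + √34900*(1/8689) = -15316/11 + (10*√349)*(1/8689) = -15316/11 + 10*√349/8689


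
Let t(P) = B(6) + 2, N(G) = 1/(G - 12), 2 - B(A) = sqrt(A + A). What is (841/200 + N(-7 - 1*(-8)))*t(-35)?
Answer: 9051/550 - 9051*sqrt(3)/1100 ≈ 2.2047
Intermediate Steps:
B(A) = 2 - sqrt(2)*sqrt(A) (B(A) = 2 - sqrt(A + A) = 2 - sqrt(2*A) = 2 - sqrt(2)*sqrt(A))
N(G) = 1/(-12 + G)
t(P) = 4 - 2*sqrt(3) (t(P) = (2 - sqrt(2)*sqrt(6)) + 2 = (2 - 2*sqrt(3)) + 2 = 4 - 2*sqrt(3))
(841/200 + N(-7 - 1*(-8)))*t(-35) = (841/200 + 1/(-12 + (-7 - 1*(-8))))*(4 - 2*sqrt(3)) = (841*(1/200) + 1/(-12 + (-7 + 8)))*(4 - 2*sqrt(3)) = (841/200 + 1/(-12 + 1))*(4 - 2*sqrt(3)) = (841/200 + 1/(-11))*(4 - 2*sqrt(3)) = (841/200 - 1/11)*(4 - 2*sqrt(3)) = 9051*(4 - 2*sqrt(3))/2200 = 9051/550 - 9051*sqrt(3)/1100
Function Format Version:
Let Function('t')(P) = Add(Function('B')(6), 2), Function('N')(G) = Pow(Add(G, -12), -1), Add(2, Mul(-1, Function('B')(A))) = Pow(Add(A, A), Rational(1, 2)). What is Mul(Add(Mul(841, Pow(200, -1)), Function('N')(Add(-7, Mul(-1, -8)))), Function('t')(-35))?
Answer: Add(Rational(9051, 550), Mul(Rational(-9051, 1100), Pow(3, Rational(1, 2)))) ≈ 2.2047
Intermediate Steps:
Function('B')(A) = Add(2, Mul(-1, Pow(2, Rational(1, 2)), Pow(A, Rational(1, 2)))) (Function('B')(A) = Add(2, Mul(-1, Pow(Add(A, A), Rational(1, 2)))) = Add(2, Mul(-1, Pow(Mul(2, A), Rational(1, 2)))) = Add(2, Mul(-1, Mul(Pow(2, Rational(1, 2)), Pow(A, Rational(1, 2))))) = Add(2, Mul(-1, Pow(2, Rational(1, 2)), Pow(A, Rational(1, 2)))))
Function('N')(G) = Pow(Add(-12, G), -1)
Function('t')(P) = Add(4, Mul(-2, Pow(3, Rational(1, 2)))) (Function('t')(P) = Add(Add(2, Mul(-1, Pow(2, Rational(1, 2)), Pow(6, Rational(1, 2)))), 2) = Add(Add(2, Mul(-2, Pow(3, Rational(1, 2)))), 2) = Add(4, Mul(-2, Pow(3, Rational(1, 2)))))
Mul(Add(Mul(841, Pow(200, -1)), Function('N')(Add(-7, Mul(-1, -8)))), Function('t')(-35)) = Mul(Add(Mul(841, Pow(200, -1)), Pow(Add(-12, Add(-7, Mul(-1, -8))), -1)), Add(4, Mul(-2, Pow(3, Rational(1, 2))))) = Mul(Add(Mul(841, Rational(1, 200)), Pow(Add(-12, Add(-7, 8)), -1)), Add(4, Mul(-2, Pow(3, Rational(1, 2))))) = Mul(Add(Rational(841, 200), Pow(Add(-12, 1), -1)), Add(4, Mul(-2, Pow(3, Rational(1, 2))))) = Mul(Add(Rational(841, 200), Pow(-11, -1)), Add(4, Mul(-2, Pow(3, Rational(1, 2))))) = Mul(Add(Rational(841, 200), Rational(-1, 11)), Add(4, Mul(-2, Pow(3, Rational(1, 2))))) = Mul(Rational(9051, 2200), Add(4, Mul(-2, Pow(3, Rational(1, 2))))) = Add(Rational(9051, 550), Mul(Rational(-9051, 1100), Pow(3, Rational(1, 2))))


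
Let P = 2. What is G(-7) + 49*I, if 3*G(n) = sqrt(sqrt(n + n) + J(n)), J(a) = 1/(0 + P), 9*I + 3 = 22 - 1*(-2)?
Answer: 343/3 + sqrt(2 + 4*I*sqrt(14))/6 ≈ 114.82 + 0.42654*I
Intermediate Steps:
I = 7/3 (I = -1/3 + (22 - 1*(-2))/9 = -1/3 + (22 + 2)/9 = -1/3 + (1/9)*24 = -1/3 + 8/3 = 7/3 ≈ 2.3333)
J(a) = 1/2 (J(a) = 1/(0 + 2) = 1/2)
G(n) = sqrt(1/2 + sqrt(2)*sqrt(n))/3 (G(n) = sqrt(sqrt(n + n) + 1/2)/3 = sqrt(sqrt(2*n) + 1/2)/3 = sqrt(sqrt(2)*sqrt(n) + 1/2)/3 = sqrt(1/2 + sqrt(2)*sqrt(n))/3)
G(-7) + 49*I = sqrt(2 + 4*sqrt(2)*sqrt(-7))/6 + 49*(7/3) = sqrt(2 + 4*sqrt(2)*(I*sqrt(7)))/6 + 343/3 = sqrt(2 + 4*I*sqrt(14))/6 + 343/3 = 343/3 + sqrt(2 + 4*I*sqrt(14))/6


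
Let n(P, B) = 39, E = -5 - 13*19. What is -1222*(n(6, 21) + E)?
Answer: 260286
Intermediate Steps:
E = -252 (E = -5 - 247 = -252)
-1222*(n(6, 21) + E) = -1222*(39 - 252) = -1222*(-213) = 260286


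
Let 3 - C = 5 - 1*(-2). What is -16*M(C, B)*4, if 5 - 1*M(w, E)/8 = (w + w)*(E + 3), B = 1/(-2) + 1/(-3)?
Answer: -34304/3 ≈ -11435.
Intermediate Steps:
B = -⅚ (B = 1*(-½) + 1*(-⅓) = -½ - ⅓ = -⅚ ≈ -0.83333)
C = -4 (C = 3 - (5 - 1*(-2)) = 3 - (5 + 2) = 3 - 1*7 = 3 - 7 = -4)
M(w, E) = 40 - 16*w*(3 + E) (M(w, E) = 40 - 8*(w + w)*(E + 3) = 40 - 8*2*w*(3 + E) = 40 - 16*w*(3 + E))
-16*M(C, B)*4 = -16*(40 - 48*(-4) - 16*(-⅚)*(-4))*4 = -16*(40 + 192 - 160/3)*4 = -16*536/3*4 = -8576/3*4 = -34304/3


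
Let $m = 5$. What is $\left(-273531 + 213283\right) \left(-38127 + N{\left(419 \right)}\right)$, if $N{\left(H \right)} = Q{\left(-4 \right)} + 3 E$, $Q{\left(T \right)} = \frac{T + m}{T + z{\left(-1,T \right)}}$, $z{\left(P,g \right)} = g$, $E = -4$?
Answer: $2297806003$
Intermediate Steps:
$Q{\left(T \right)} = \frac{5 + T}{2 T}$ ($Q{\left(T \right)} = \frac{T + 5}{T + T} = \frac{5 + T}{2 T}$)
$N{\left(H \right)} = - \frac{97}{8}$ ($N{\left(H \right)} = \frac{5 - 4}{2 \left(-4\right)} + 3 \left(-4\right) = \frac{1}{2} \left(- \frac{1}{4}\right) 1 - 12 = - \frac{1}{8} - 12 = - \frac{97}{8}$)
$\left(-273531 + 213283\right) \left(-38127 + N{\left(419 \right)}\right) = \left(-273531 + 213283\right) \left(-38127 - \frac{97}{8}\right) = \left(-60248\right) \left(- \frac{305113}{8}\right) = 2297806003$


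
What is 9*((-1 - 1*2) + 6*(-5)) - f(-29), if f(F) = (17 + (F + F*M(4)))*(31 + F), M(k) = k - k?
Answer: -273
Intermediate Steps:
M(k) = 0
f(F) = (17 + F)*(31 + F) (f(F) = (17 + (F + F*0))*(31 + F) = (17 + (F + 0))*(31 + F) = (17 + F)*(31 + F))
9*((-1 - 1*2) + 6*(-5)) - f(-29) = 9*((-1 - 1*2) + 6*(-5)) - (527 + (-29)² + 48*(-29)) = 9*((-1 - 2) - 30) - (527 + 841 - 1392) = 9*(-3 - 30) - 1*(-24) = 9*(-33) + 24 = -297 + 24 = -273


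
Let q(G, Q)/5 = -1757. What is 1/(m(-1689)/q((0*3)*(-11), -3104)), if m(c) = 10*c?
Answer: 1757/3378 ≈ 0.52013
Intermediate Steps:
q(G, Q) = -8785 (q(G, Q) = 5*(-1757) = -8785)
1/(m(-1689)/q((0*3)*(-11), -3104)) = 1/((10*(-1689))/(-8785)) = 1/(-16890*(-1/8785)) = 1/(3378/1757) = 1757/3378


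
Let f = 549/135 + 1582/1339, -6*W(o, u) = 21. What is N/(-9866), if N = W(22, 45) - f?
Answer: 351413/396317220 ≈ 0.00088670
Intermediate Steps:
W(o, u) = -7/2 (W(o, u) = -1/6*21 = -7/2)
f = 105409/20085 (f = 549*(1/135) + 1582*(1/1339) = 61/15 + 1582/1339 = 105409/20085 ≈ 5.2481)
N = -351413/40170 (N = -7/2 - 1*105409/20085 = -7/2 - 105409/20085 = -351413/40170 ≈ -8.7481)
N/(-9866) = -351413/40170/(-9866) = -351413/40170*(-1/9866) = 351413/396317220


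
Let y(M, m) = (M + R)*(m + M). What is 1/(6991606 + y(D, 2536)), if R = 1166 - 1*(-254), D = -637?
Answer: 1/8478523 ≈ 1.1795e-7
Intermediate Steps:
R = 1420 (R = 1166 + 254 = 1420)
y(M, m) = (1420 + M)*(M + m) (y(M, m) = (M + 1420)*(m + M) = (1420 + M)*(M + m))
1/(6991606 + y(D, 2536)) = 1/(6991606 + ((-637)**2 + 1420*(-637) + 1420*2536 - 637*2536)) = 1/(6991606 + (405769 - 904540 + 3601120 - 1615432)) = 1/(6991606 + 1486917) = 1/8478523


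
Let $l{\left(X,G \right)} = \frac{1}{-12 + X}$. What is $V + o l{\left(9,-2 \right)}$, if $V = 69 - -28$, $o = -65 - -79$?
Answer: $\frac{277}{3} \approx 92.333$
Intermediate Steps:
$o = 14$ ($o = -65 + 79 = 14$)
$V = 97$ ($V = 69 + 28 = 97$)
$V + o l{\left(9,-2 \right)} = 97 + \frac{14}{-12 + 9} = 97 + \frac{14}{-3} = 97 + 14 \left(- \frac{1}{3}\right) = 97 - \frac{14}{3} = \frac{277}{3}$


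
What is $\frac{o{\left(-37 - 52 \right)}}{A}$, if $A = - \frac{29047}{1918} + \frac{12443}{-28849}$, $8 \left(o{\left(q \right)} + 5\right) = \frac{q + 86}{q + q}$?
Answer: $\frac{196900281347}{613631914824} \approx 0.32088$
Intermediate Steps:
$o{\left(q \right)} = -5 + \frac{86 + q}{16 q}$ ($o{\left(q \right)} = -5 + \frac{\left(q + 86\right) \frac{1}{q + q}}{8} = -5 + \frac{\left(86 + q\right) \frac{1}{2 q}}{8} = -5 + \frac{\frac{1}{2} \frac{1}{q} \left(86 + q\right)}{8} = -5 + \frac{86 + q}{16 q}$)
$A = - \frac{861842577}{55332382}$ ($A = \left(-29047\right) \frac{1}{1918} + 12443 \left(- \frac{1}{28849}\right) = - \frac{29047}{1918} - \frac{12443}{28849} = - \frac{861842577}{55332382} \approx -15.576$)
$\frac{o{\left(-37 - 52 \right)}}{A} = \frac{\frac{1}{16} \frac{1}{-37 - 52} \left(86 - 79 \left(-37 - 52\right)\right)}{- \frac{861842577}{55332382}} = \frac{86 - -7031}{16 \left(-89\right)} \left(- \frac{55332382}{861842577}\right) = \frac{1}{16} \left(- \frac{1}{89}\right) \left(86 + 7031\right) \left(- \frac{55332382}{861842577}\right) = \frac{1}{16} \left(- \frac{1}{89}\right) 7117 \left(- \frac{55332382}{861842577}\right) = \left(- \frac{7117}{1424}\right) \left(- \frac{55332382}{861842577}\right) = \frac{196900281347}{613631914824}$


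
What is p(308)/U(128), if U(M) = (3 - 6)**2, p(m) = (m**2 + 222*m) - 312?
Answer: 162928/9 ≈ 18103.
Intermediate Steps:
p(m) = -312 + m**2 + 222*m
U(M) = 9 (U(M) = (-3)**2 = 9)
p(308)/U(128) = (-312 + 308**2 + 222*308)/9 = (-312 + 94864 + 68376)*(1/9) = 162928*(1/9) = 162928/9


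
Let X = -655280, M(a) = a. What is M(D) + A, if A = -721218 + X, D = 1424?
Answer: -1375074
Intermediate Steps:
A = -1376498 (A = -721218 - 655280 = -1376498)
M(D) + A = 1424 - 1376498 = -1375074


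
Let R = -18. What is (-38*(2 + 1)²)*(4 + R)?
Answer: 4788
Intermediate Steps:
(-38*(2 + 1)²)*(4 + R) = (-38*(2 + 1)²)*(4 - 18) = -38*3²*(-14) = -38*9*(-14) = -342*(-14) = 4788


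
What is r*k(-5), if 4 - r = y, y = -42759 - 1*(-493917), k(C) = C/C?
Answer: -451154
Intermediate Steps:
k(C) = 1
y = 451158 (y = -42759 + 493917 = 451158)
r = -451154 (r = 4 - 1*451158 = 4 - 451158 = -451154)
r*k(-5) = -451154*1 = -451154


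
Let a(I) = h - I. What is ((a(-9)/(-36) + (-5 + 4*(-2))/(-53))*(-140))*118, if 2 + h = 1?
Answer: -181720/477 ≈ -380.96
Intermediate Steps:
h = -1 (h = -2 + 1 = -1)
a(I) = -1 - I
((a(-9)/(-36) + (-5 + 4*(-2))/(-53))*(-140))*118 = (((-1 - 1*(-9))/(-36) + (-5 + 4*(-2))/(-53))*(-140))*118 = (((-1 + 9)*(-1/36) + (-5 - 8)*(-1/53))*(-140))*118 = ((8*(-1/36) - 13*(-1/53))*(-140))*118 = ((-2/9 + 13/53)*(-140))*118 = ((11/477)*(-140))*118 = -1540/477*118 = -181720/477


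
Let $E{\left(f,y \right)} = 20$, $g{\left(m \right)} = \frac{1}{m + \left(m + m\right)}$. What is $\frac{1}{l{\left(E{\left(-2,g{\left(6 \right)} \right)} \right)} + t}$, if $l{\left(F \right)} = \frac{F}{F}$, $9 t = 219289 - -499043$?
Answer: $\frac{3}{239447} \approx 1.2529 \cdot 10^{-5}$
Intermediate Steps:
$g{\left(m \right)} = \frac{1}{3 m}$ ($g{\left(m \right)} = \frac{1}{m + 2 m} = \frac{1}{3 m}$)
$t = \frac{239444}{3}$ ($t = \frac{219289 - -499043}{9} = \frac{219289 + 499043}{9} = \frac{1}{9} \cdot 718332 = \frac{239444}{3} \approx 79815.0$)
$l{\left(F \right)} = 1$
$\frac{1}{l{\left(E{\left(-2,g{\left(6 \right)} \right)} \right)} + t} = \frac{1}{1 + \frac{239444}{3}} = \frac{1}{\frac{239447}{3}} = \frac{3}{239447}$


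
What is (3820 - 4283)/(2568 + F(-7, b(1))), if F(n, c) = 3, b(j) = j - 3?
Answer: -463/2571 ≈ -0.18009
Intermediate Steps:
b(j) = -3 + j
(3820 - 4283)/(2568 + F(-7, b(1))) = (3820 - 4283)/(2568 + 3) = -463/2571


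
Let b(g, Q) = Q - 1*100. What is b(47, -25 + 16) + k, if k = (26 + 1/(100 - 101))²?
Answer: 516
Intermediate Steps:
b(g, Q) = -100 + Q (b(g, Q) = Q - 100 = -100 + Q)
k = 625 (k = (26 + 1/(-1))² = (26 - 1)² = 25² = 625)
b(47, -25 + 16) + k = (-100 + (-25 + 16)) + 625 = (-100 - 9) + 625 = -109 + 625 = 516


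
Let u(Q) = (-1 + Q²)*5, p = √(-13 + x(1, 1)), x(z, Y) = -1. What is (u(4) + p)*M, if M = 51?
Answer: 3825 + 51*I*√14 ≈ 3825.0 + 190.82*I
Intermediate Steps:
p = I*√14 (p = √(-13 - 1) = √(-14) = I*√14 ≈ 3.7417*I)
u(Q) = -5 + 5*Q²
(u(4) + p)*M = ((-5 + 5*4²) + I*√14)*51 = ((-5 + 5*16) + I*√14)*51 = ((-5 + 80) + I*√14)*51 = (75 + I*√14)*51 = 3825 + 51*I*√14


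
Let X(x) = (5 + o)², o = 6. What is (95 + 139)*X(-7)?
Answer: 28314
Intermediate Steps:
X(x) = 121 (X(x) = (5 + 6)² = 11² = 121)
(95 + 139)*X(-7) = (95 + 139)*121 = 234*121 = 28314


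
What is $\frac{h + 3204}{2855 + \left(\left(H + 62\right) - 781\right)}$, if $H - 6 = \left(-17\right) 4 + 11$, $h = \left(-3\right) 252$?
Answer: $\frac{816}{695} \approx 1.1741$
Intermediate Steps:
$h = -756$
$H = -51$ ($H = 6 + \left(\left(-17\right) 4 + 11\right) = 6 + \left(-68 + 11\right) = 6 - 57 = -51$)
$\frac{h + 3204}{2855 + \left(\left(H + 62\right) - 781\right)} = \frac{-756 + 3204}{2855 + \left(\left(-51 + 62\right) - 781\right)} = \frac{2448}{2855 + \left(11 - 781\right)} = \frac{2448}{2855 - 770} = \frac{2448}{2085} = 2448 \cdot \frac{1}{2085} = \frac{816}{695}$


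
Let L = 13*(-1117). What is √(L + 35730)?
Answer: √21209 ≈ 145.63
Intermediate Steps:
L = -14521
√(L + 35730) = √(-14521 + 35730) = √21209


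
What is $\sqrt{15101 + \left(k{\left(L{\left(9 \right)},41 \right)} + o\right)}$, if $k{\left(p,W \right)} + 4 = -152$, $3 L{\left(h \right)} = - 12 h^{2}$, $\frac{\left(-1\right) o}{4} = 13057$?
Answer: $i \sqrt{37283} \approx 193.09 i$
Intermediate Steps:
$o = -52228$ ($o = \left(-4\right) 13057 = -52228$)
$L{\left(h \right)} = - 4 h^{2}$ ($L{\left(h \right)} = \frac{\left(-12\right) h^{2}}{3} = - 4 h^{2}$)
$k{\left(p,W \right)} = -156$ ($k{\left(p,W \right)} = -4 - 152 = -156$)
$\sqrt{15101 + \left(k{\left(L{\left(9 \right)},41 \right)} + o\right)} = \sqrt{15101 - 52384} = \sqrt{-37283} = i \sqrt{37283}$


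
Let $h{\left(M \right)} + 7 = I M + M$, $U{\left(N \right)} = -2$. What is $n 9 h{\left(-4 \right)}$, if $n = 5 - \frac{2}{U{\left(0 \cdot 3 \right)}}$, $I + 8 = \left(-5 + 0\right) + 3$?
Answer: $1566$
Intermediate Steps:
$I = -10$ ($I = -8 + \left(\left(-5 + 0\right) + 3\right) = -8 + \left(-5 + 3\right) = -8 - 2 = -10$)
$h{\left(M \right)} = -7 - 9 M$ ($h{\left(M \right)} = -7 + \left(- 10 M + M\right) = -7 - 9 M$)
$n = 6$ ($n = 5 - \frac{2}{-2} = 5 - 2 \left(- \frac{1}{2}\right) = 5 - -1 = 5 + 1 = 6$)
$n 9 h{\left(-4 \right)} = 6 \cdot 9 \left(-7 - -36\right) = 54 \left(-7 + 36\right) = 54 \cdot 29 = 1566$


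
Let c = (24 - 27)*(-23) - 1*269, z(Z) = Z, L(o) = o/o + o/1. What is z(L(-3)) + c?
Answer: -202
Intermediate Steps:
L(o) = 1 + o (L(o) = 1 + o*1 = 1 + o)
c = -200 (c = -3*(-23) - 269 = 69 - 269 = -200)
z(L(-3)) + c = (1 - 3) - 200 = -2 - 200 = -202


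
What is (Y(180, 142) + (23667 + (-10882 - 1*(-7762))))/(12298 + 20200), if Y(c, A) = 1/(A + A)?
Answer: 5835349/9229432 ≈ 0.63225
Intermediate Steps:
Y(c, A) = 1/(2*A)
(Y(180, 142) + (23667 + (-10882 - 1*(-7762))))/(12298 + 20200) = ((1/2)/142 + (23667 + (-10882 - 1*(-7762))))/(12298 + 20200) = ((1/2)*(1/142) + (23667 + (-10882 + 7762)))/32498 = (1/284 + (23667 - 3120))*(1/32498) = (1/284 + 20547)*(1/32498) = (5835349/284)*(1/32498) = 5835349/9229432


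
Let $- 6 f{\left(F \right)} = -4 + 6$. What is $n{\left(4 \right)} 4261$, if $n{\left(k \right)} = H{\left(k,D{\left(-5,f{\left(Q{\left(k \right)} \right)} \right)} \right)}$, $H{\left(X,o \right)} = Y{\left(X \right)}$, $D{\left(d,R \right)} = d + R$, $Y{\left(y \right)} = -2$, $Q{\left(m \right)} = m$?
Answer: $-8522$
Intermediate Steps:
$f{\left(F \right)} = - \frac{1}{3}$ ($f{\left(F \right)} = - \frac{-4 + 6}{6} = \left(- \frac{1}{6}\right) 2 = - \frac{1}{3}$)
$D{\left(d,R \right)} = R + d$
$H{\left(X,o \right)} = -2$
$n{\left(k \right)} = -2$
$n{\left(4 \right)} 4261 = \left(-2\right) 4261 = -8522$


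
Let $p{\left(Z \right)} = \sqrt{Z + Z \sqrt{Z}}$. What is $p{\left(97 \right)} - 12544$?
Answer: $-12544 + \sqrt{97 + 97 \sqrt{97}} \approx -12512.0$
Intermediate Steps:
$p{\left(Z \right)} = \sqrt{Z + Z^{\frac{3}{2}}}$
$p{\left(97 \right)} - 12544 = \sqrt{97 + 97^{\frac{3}{2}}} - 12544 = \sqrt{97 + 97 \sqrt{97}} - 12544 = -12544 + \sqrt{97 + 97 \sqrt{97}}$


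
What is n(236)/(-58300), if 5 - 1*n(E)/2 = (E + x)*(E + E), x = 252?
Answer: 230331/29150 ≈ 7.9016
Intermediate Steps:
n(E) = 10 - 4*E*(252 + E) (n(E) = 10 - 2*(E + 252)*(E + E) = 10 - 2*(252 + E)*2*E = 10 - 4*E*(252 + E))
n(236)/(-58300) = (10 - 1008*236 - 4*236²)/(-58300) = (10 - 237888 - 4*55696)*(-1/58300) = (10 - 237888 - 222784)*(-1/58300) = -460662*(-1/58300) = 230331/29150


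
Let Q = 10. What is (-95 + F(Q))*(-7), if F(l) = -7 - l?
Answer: 784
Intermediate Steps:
(-95 + F(Q))*(-7) = (-95 + (-7 - 1*10))*(-7) = (-95 + (-7 - 10))*(-7) = (-95 - 17)*(-7) = -112*(-7) = 784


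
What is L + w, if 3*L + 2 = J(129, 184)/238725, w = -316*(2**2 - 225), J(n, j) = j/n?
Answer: 6451847260834/92386575 ≈ 69835.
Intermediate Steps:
w = 69836 (w = -316*(4 - 225) = -316*(-221) = 69836)
L = -61590866/92386575 (L = -2/3 + ((184/129)/238725)/3 = -2/3 + ((184*(1/129))*(1/238725))/3 = -2/3 + ((184/129)*(1/238725))/3 = -2/3 + (1/3)*(184/30795525) = -2/3 + 184/92386575 = -61590866/92386575 ≈ -0.66667)
L + w = -61590866/92386575 + 69836 = 6451847260834/92386575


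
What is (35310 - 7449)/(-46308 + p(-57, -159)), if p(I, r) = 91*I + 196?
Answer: -27861/51299 ≈ -0.54311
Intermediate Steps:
p(I, r) = 196 + 91*I
(35310 - 7449)/(-46308 + p(-57, -159)) = (35310 - 7449)/(-46308 + (196 + 91*(-57))) = 27861/(-46308 + (196 - 5187)) = 27861/(-46308 - 4991) = 27861/(-51299) = 27861*(-1/51299) = -27861/51299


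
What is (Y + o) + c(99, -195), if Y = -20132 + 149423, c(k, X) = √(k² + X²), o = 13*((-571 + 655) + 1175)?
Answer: 145658 + 3*√5314 ≈ 1.4588e+5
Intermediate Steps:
o = 16367 (o = 13*(84 + 1175) = 13*1259 = 16367)
c(k, X) = √(X² + k²)
Y = 129291
(Y + o) + c(99, -195) = (129291 + 16367) + √((-195)² + 99²) = 145658 + √(38025 + 9801) = 145658 + √47826 = 145658 + 3*√5314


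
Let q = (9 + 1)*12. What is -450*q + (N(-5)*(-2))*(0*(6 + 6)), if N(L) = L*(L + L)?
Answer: -54000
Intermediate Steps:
q = 120 (q = 10*12 = 120)
N(L) = 2*L² (N(L) = L*(2*L) = 2*L²)
-450*q + (N(-5)*(-2))*(0*(6 + 6)) = -450*120 + ((2*(-5)²)*(-2))*(0*(6 + 6)) = -54000 + ((2*25)*(-2))*(0*12) = -54000 + (50*(-2))*0 = -54000 - 100*0 = -54000 + 0 = -54000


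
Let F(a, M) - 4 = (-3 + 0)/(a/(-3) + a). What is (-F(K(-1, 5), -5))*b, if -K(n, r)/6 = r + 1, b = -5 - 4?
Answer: 297/8 ≈ 37.125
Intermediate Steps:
b = -9
K(n, r) = -6 - 6*r (K(n, r) = -6*(r + 1) = -6*(1 + r) = -6 - 6*r)
F(a, M) = 4 - 9/(2*a) (F(a, M) = 4 + (-3 + 0)/(a/(-3) + a) = 4 - 3/(a*(-1/3) + a) = 4 - 3/(-a/3 + a) = 4 - 3*3/(2*a) = 4 - 9/(2*a))
(-F(K(-1, 5), -5))*b = -(4 - 9/(2*(-6 - 6*5)))*(-9) = -(4 - 9/(2*(-6 - 30)))*(-9) = -(4 - 9/2/(-36))*(-9) = -(4 - 9/2*(-1/36))*(-9) = -(4 + 1/8)*(-9) = -1*33/8*(-9) = -33/8*(-9) = 297/8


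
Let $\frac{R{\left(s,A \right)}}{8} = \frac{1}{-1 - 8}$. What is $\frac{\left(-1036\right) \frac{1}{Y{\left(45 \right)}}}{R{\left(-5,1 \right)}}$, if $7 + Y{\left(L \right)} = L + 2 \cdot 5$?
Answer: $\frac{777}{32} \approx 24.281$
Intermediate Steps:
$R{\left(s,A \right)} = - \frac{8}{9}$ ($R{\left(s,A \right)} = \frac{8}{-1 - 8} = \frac{8}{-9} = 8 \left(- \frac{1}{9}\right) = - \frac{8}{9}$)
$Y{\left(L \right)} = 3 + L$ ($Y{\left(L \right)} = -7 + \left(L + 2 \cdot 5\right) = -7 + \left(L + 10\right) = -7 + \left(10 + L\right) = 3 + L$)
$\frac{\left(-1036\right) \frac{1}{Y{\left(45 \right)}}}{R{\left(-5,1 \right)}} = \frac{\left(-1036\right) \frac{1}{3 + 45}}{- \frac{8}{9}} = - \frac{1036}{48} \left(- \frac{9}{8}\right) = \left(-1036\right) \frac{1}{48} \left(- \frac{9}{8}\right) = \left(- \frac{259}{12}\right) \left(- \frac{9}{8}\right) = \frac{777}{32}$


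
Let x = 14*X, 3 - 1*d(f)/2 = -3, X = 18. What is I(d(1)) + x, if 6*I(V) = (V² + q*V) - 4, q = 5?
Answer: 856/3 ≈ 285.33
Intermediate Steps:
d(f) = 12 (d(f) = 6 - 2*(-3) = 6 + 6 = 12)
x = 252 (x = 14*18 = 252)
I(V) = -⅔ + V²/6 + 5*V/6 (I(V) = ((V² + 5*V) - 4)/6 = (-4 + V² + 5*V)/6 = -⅔ + V²/6 + 5*V/6)
I(d(1)) + x = (-⅔ + (⅙)*12² + (⅚)*12) + 252 = (-⅔ + (⅙)*144 + 10) + 252 = (-⅔ + 24 + 10) + 252 = 100/3 + 252 = 856/3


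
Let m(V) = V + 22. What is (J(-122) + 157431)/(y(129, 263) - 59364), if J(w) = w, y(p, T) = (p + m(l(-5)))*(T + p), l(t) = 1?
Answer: 157309/220 ≈ 715.04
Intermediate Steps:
m(V) = 22 + V
y(p, T) = (23 + p)*(T + p) (y(p, T) = (p + (22 + 1))*(T + p) = (p + 23)*(T + p) = (23 + p)*(T + p))
(J(-122) + 157431)/(y(129, 263) - 59364) = (-122 + 157431)/((129**2 + 23*263 + 23*129 + 263*129) - 59364) = 157309/((16641 + 6049 + 2967 + 33927) - 59364) = 157309/(59584 - 59364) = 157309/220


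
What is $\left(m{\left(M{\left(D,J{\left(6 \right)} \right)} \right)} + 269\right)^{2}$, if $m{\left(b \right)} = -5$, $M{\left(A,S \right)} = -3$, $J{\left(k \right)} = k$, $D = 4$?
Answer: $69696$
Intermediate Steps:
$\left(m{\left(M{\left(D,J{\left(6 \right)} \right)} \right)} + 269\right)^{2} = \left(-5 + 269\right)^{2} = 264^{2} = 69696$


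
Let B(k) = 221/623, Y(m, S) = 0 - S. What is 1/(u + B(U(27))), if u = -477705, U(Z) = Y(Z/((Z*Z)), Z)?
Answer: -623/297609994 ≈ -2.0933e-6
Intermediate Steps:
Y(m, S) = -S
U(Z) = -Z
B(k) = 221/623 (B(k) = 221*(1/623) = 221/623)
1/(u + B(U(27))) = 1/(-477705 + 221/623) = 1/(-297609994/623) = -623/297609994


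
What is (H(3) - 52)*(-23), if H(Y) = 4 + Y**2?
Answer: 897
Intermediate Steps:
(H(3) - 52)*(-23) = ((4 + 3**2) - 52)*(-23) = ((4 + 9) - 52)*(-23) = (13 - 52)*(-23) = -39*(-23) = 897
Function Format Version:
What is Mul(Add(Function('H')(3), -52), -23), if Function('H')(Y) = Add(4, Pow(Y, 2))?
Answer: 897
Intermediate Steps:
Mul(Add(Function('H')(3), -52), -23) = Mul(Add(Add(4, Pow(3, 2)), -52), -23) = Mul(Add(Add(4, 9), -52), -23) = Mul(Add(13, -52), -23) = Mul(-39, -23) = 897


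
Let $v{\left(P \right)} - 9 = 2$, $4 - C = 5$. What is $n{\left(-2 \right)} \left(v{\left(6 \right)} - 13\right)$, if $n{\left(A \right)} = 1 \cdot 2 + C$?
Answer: $-2$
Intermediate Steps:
$C = -1$ ($C = 4 - 5 = -1$)
$n{\left(A \right)} = 1$ ($n{\left(A \right)} = 1 \cdot 2 - 1 = 2 - 1 = 1$)
$v{\left(P \right)} = 11$ ($v{\left(P \right)} = 9 + 2 = 11$)
$n{\left(-2 \right)} \left(v{\left(6 \right)} - 13\right) = 1 \left(11 - 13\right) = 1 \left(-2\right) = -2$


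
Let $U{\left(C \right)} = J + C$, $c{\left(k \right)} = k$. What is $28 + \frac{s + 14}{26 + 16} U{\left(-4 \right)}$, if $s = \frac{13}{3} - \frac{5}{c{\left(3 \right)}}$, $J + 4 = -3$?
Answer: $\frac{1489}{63} \approx 23.635$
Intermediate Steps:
$J = -7$ ($J = -4 - 3 = -7$)
$s = \frac{8}{3}$ ($s = \frac{13}{3} - \frac{5}{3} = \frac{8}{3} \approx 2.6667$)
$U{\left(C \right)} = -7 + C$
$28 + \frac{s + 14}{26 + 16} U{\left(-4 \right)} = 28 + \frac{\frac{8}{3} + 14}{26 + 16} \left(-7 - 4\right) = 28 + \frac{50}{3 \cdot 42} \left(-11\right) = 28 + \frac{50}{3} \cdot \frac{1}{42} \left(-11\right) = 28 + \frac{25}{63} \left(-11\right) = 28 - \frac{275}{63} = \frac{1489}{63}$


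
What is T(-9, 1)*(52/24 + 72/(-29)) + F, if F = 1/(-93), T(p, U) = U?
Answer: -1763/5394 ≈ -0.32684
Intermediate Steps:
F = -1/93 ≈ -0.010753
T(-9, 1)*(52/24 + 72/(-29)) + F = 1*(52/24 + 72/(-29)) - 1/93 = 1*(52*(1/24) + 72*(-1/29)) - 1/93 = 1*(13/6 - 72/29) - 1/93 = 1*(-55/174) - 1/93 = -55/174 - 1/93 = -1763/5394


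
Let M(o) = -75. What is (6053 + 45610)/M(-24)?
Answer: -17221/25 ≈ -688.84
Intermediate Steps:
(6053 + 45610)/M(-24) = (6053 + 45610)/(-75) = 51663*(-1/75) = -17221/25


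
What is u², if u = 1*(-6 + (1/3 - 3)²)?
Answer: 100/81 ≈ 1.2346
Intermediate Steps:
u = 10/9 (u = 1*(-6 + (⅓ - 3)²) = 1*(-6 + (-8/3)²) = 1*(-6 + 64/9) = 1*(10/9) = 10/9 ≈ 1.1111)
u² = (10/9)² = 100/81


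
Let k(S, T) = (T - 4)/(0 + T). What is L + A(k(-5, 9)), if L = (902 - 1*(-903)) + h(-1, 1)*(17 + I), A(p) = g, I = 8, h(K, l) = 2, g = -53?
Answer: 1802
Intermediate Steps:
k(S, T) = (-4 + T)/T
A(p) = -53
L = 1855 (L = (902 - 1*(-903)) + 2*(17 + 8) = (902 + 903) + 2*25 = 1805 + 50 = 1855)
L + A(k(-5, 9)) = 1855 - 53 = 1802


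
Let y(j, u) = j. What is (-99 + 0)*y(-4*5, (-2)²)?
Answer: 1980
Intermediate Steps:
(-99 + 0)*y(-4*5, (-2)²) = (-99 + 0)*(-4*5) = -99*(-20) = 1980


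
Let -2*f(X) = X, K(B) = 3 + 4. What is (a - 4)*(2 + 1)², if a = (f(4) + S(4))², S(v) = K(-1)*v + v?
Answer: 8064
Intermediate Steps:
K(B) = 7
f(X) = -X/2
S(v) = 8*v (S(v) = 7*v + v = 8*v)
a = 900 (a = (-½*4 + 8*4)² = (-2 + 32)² = 30² = 900)
(a - 4)*(2 + 1)² = (900 - 4)*(2 + 1)² = 896*3² = 896*9 = 8064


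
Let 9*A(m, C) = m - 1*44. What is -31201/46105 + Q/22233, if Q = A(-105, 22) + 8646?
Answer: -2662481672/9225472185 ≈ -0.28860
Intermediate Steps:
A(m, C) = -44/9 + m/9 (A(m, C) = (m - 1*44)/9 = (m - 44)/9 = (-44 + m)/9 = -44/9 + m/9)
Q = 77665/9 (Q = (-44/9 + (1/9)*(-105)) + 8646 = (-44/9 - 35/3) + 8646 = -149/9 + 8646 = 77665/9 ≈ 8629.4)
-31201/46105 + Q/22233 = -31201/46105 + (77665/9)/22233 = -31201*1/46105 + (77665/9)*(1/22233) = -31201/46105 + 77665/200097 = -2662481672/9225472185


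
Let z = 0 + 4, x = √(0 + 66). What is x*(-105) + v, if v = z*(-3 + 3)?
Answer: -105*√66 ≈ -853.02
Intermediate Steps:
x = √66 ≈ 8.1240
z = 4
v = 0 (v = 4*(-3 + 3) = 4*0 = 0)
x*(-105) + v = √66*(-105) + 0 = -105*√66 + 0 = -105*√66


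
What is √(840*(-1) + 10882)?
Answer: √10042 ≈ 100.21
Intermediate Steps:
√(840*(-1) + 10882) = √(-840 + 10882) = √10042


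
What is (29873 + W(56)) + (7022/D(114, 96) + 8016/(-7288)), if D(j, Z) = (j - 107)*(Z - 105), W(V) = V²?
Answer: 1888025369/57393 ≈ 32896.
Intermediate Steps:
D(j, Z) = (-107 + j)*(-105 + Z)
(29873 + W(56)) + (7022/D(114, 96) + 8016/(-7288)) = (29873 + 56²) + (7022/(11235 - 107*96 - 105*114 + 96*114) + 8016/(-7288)) = (29873 + 3136) + (7022/(11235 - 10272 - 11970 + 10944) + 8016*(-1/7288)) = 33009 + (7022/(-63) - 1002/911) = 33009 + (7022*(-1/63) - 1002/911) = 33009 + (-7022/63 - 1002/911) = 33009 - 6460168/57393 = 1888025369/57393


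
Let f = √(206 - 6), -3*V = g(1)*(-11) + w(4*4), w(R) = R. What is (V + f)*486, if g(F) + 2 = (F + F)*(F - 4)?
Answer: -16848 + 4860*√2 ≈ -9974.9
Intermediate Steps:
g(F) = -2 + 2*F*(-4 + F) (g(F) = -2 + (F + F)*(F - 4) = -2 + (2*F)*(-4 + F) = -2 + 2*F*(-4 + F))
V = -104/3 (V = -((-2 - 8*1 + 2*1²)*(-11) + 4*4)/3 = -((-2 - 8 + 2*1)*(-11) + 16)/3 = -((-2 - 8 + 2)*(-11) + 16)/3 = -(-8*(-11) + 16)/3 = -(88 + 16)/3 = -⅓*104 = -104/3 ≈ -34.667)
f = 10*√2 (f = √200 = 10*√2 ≈ 14.142)
(V + f)*486 = (-104/3 + 10*√2)*486 = -16848 + 4860*√2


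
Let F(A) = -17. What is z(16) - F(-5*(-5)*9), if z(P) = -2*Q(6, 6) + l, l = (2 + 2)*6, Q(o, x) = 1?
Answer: 39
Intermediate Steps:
l = 24 (l = 4*6 = 24)
z(P) = 22 (z(P) = -2*1 + 24 = -2 + 24 = 22)
z(16) - F(-5*(-5)*9) = 22 - 1*(-17) = 22 + 17 = 39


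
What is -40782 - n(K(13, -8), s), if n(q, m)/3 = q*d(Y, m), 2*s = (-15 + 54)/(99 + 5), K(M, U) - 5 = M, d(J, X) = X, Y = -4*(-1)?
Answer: -326337/8 ≈ -40792.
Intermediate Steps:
Y = 4
K(M, U) = 5 + M
s = 3/16 (s = ((-15 + 54)/(99 + 5))/2 = (39/104)/2 = (39*(1/104))/2 = (½)*(3/8) = 3/16 ≈ 0.18750)
n(q, m) = 3*m*q (n(q, m) = 3*(q*m) = 3*(m*q) = 3*m*q)
-40782 - n(K(13, -8), s) = -40782 - 3*3*(5 + 13)/16 = -40782 - 3*3*18/16 = -40782 - 1*81/8 = -40782 - 81/8 = -326337/8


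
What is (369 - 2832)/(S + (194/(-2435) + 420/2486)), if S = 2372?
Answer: -7454774415/7179614468 ≈ -1.0383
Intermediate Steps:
(369 - 2832)/(S + (194/(-2435) + 420/2486)) = (369 - 2832)/(2372 + (194/(-2435) + 420/2486)) = -2463/(2372 + (194*(-1/2435) + 420*(1/2486))) = -2463/(2372 + (-194/2435 + 210/1243)) = -2463/(2372 + 270208/3026705) = -2463/7179614468/3026705 = -2463*3026705/7179614468 = -7454774415/7179614468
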